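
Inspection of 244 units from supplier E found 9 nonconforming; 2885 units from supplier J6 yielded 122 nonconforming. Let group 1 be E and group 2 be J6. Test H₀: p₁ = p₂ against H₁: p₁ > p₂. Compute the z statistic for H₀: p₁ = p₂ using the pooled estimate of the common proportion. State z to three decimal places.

p̂₁ = 9/244 ≈ 0.036885, p̂₂ = 122/2885 ≈ 0.042288.
Pooled p̂ = (9+122)/(244+2885) = 131/3129 = 0.041866.
SE = √(p̂(1−p̂)(1/n₁+1/n₂)) = √(0.041866·0.958134·0.00444498) = √(0.000178304) = 0.013353.
z = (0.036885 − 0.042288)/0.013353 = -0.005403/0.013353 = -0.405.
p-value = P(Z > -0.405) ≈ 0.6571.

z = -0.405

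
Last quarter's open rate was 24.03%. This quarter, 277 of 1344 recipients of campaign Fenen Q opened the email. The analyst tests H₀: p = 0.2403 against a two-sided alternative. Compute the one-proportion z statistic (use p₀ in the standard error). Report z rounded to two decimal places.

p̂ = 277/1344 = 0.206101.
SE = √(p₀(1−p₀)/n) = √(0.18256/1344) = 0.011655.
z = (0.206101 − 0.2403)/0.011655 = -0.034199/0.011655 = -2.93.
Two-sided p-value ≈ 2·Φ(−2.934) = 0.0033.

z = -2.93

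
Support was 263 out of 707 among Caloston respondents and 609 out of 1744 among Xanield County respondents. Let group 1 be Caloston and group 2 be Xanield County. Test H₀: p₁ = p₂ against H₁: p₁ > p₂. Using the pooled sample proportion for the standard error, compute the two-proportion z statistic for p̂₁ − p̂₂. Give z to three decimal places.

p̂₁ = 263/707 ≈ 0.37199, p̂₂ = 609/1744 ≈ 0.34920.
Pooled p̂ = (263+609)/(707+1744) = 872/2451 = 0.35577.
SE = √(0.229199 × 0.00198782) = 0.02134.
z = (0.37199 − 0.34920)/0.02134 = 0.02279/0.02134 = 1.068.

z = 1.068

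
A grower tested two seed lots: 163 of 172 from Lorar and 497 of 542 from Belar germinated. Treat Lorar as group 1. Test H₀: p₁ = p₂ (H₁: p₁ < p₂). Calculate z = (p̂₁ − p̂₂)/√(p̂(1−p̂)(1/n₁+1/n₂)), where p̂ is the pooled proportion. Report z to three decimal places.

z = 1.327

p̂₁ = 163/172 ≈ 0.94767, p̂₂ = 497/542 ≈ 0.91697.
Pooled p̂ = (163+497)/(172+542) = 660/714 = 0.92437.
SE = √(p̂(1−p̂)(1/n₁+1/n₂)) = √(0.92437·0.07563·0.00765897) = √(0.000535441) = 0.02314.
z = (0.94767 − 0.91697)/0.02314 = 0.03070/0.02314 = 1.327.
p-value = P(Z < 1.327) ≈ 0.9077.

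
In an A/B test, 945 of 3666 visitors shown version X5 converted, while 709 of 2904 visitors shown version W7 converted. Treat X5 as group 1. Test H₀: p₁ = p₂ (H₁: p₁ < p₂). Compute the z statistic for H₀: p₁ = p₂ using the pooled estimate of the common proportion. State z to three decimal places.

z = 1.264

p̂₁ = 945/3666 = 0.257774, p̂₂ = 709/2904 = 0.244146.
Pooled p̂ = (945+709)/(3666+2904) = 1654/6570 = 0.251750.
SE = √(0.188372 × 0.000617129) = 0.010782.
z = (0.257774 − 0.244146)/0.010782 = 0.013628/0.010782 = 1.264.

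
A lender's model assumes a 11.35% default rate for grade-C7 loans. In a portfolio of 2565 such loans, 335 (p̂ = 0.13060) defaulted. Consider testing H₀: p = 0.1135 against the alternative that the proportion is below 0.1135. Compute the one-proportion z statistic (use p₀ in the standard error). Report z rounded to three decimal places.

p̂ = 335/2565 ≈ 0.130604.
SE = √(p₀(1−p₀)/n) = √(0.10062/2565) = 0.006263.
z = (0.130604 − 0.1135)/0.006263 = 0.017104/0.006263 = 2.731.
p-value = P(Z < 2.731) ≈ 0.9968.

z = 2.731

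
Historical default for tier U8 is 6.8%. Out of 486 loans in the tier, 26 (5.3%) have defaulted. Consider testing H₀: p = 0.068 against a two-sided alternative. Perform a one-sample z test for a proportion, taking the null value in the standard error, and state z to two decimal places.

p̂ = 26/486 ≈ 0.0535.
SE = √(p₀(1−p₀)/n) = √(0.063376/486) = 0.0114.
z = (0.0535 − 0.068)/0.0114 = -0.0145/0.0114 = -1.27.
p-value = 2·P(Z > 1.270) ≈ 0.2041.

z = -1.27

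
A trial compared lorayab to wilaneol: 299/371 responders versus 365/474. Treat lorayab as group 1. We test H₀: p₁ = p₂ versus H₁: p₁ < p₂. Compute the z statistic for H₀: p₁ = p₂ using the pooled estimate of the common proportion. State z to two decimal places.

p̂₁ = 299/371 = 0.8059, p̂₂ = 365/474 = 0.7700.
Pooled p̂ = (299+365)/(371+474) = 664/845 = 0.7858.
SE = √(p̂(1−p̂)(1/n₁+1/n₂)) = √(0.7858·0.2142·0.00480512) = √(0.000808794) = 0.0284.
z = (0.8059 − 0.7700)/0.0284 = 0.0359/0.0284 = 1.26.
p-value = P(Z < 1.262) ≈ 0.8965.

z = 1.26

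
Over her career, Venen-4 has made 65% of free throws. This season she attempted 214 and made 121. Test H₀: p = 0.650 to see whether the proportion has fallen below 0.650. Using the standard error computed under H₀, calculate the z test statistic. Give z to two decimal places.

z = -2.59

p̂ = 121/214 = 0.56542.
Standard error under H₀: √(0.65×0.35/214) = 0.03260.
z = (0.56542 − 0.65)/0.03260 = -0.08458/0.03260 = -2.59.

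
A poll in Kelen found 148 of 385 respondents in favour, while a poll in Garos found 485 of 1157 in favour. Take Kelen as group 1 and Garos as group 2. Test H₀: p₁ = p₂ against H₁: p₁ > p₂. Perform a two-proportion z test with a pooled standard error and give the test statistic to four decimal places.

p̂₁ = 148/385 = 0.384416, p̂₂ = 485/1157 = 0.419188.
Pooled p̂ = (148+485)/(385+1157) = 633/1542 = 0.410506.
SE = √(0.241991 × 0.00346171) = 0.028943.
z = (0.384416 − 0.419188)/0.028943 = -0.034772/0.028943 = -1.2014.

z = -1.2014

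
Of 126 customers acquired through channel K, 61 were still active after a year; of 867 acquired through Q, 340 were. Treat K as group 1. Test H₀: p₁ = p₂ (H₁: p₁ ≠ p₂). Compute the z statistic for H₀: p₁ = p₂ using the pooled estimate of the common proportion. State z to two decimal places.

p̂₁ = 61/126 ≈ 0.48413, p̂₂ = 340/867 ≈ 0.39216.
Pooled p̂ = (61+340)/(126+867) = 401/993 = 0.40383.
SE = √(p̂(1−p̂)(1/n₁+1/n₂)) = √(0.40383·0.59617·0.00908991) = √(0.0021884) = 0.04678.
z = (0.48413 − 0.39216)/0.04678 = 0.09197/0.04678 = 1.97.
p-value = 2·P(Z > 1.966) ≈ 0.0493.

z = 1.97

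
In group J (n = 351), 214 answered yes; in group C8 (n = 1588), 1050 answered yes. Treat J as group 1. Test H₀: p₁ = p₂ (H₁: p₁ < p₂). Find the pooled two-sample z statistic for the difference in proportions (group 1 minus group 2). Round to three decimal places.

z = -1.834

p̂₁ = 214/351 ≈ 0.609687, p̂₂ = 1050/1588 ≈ 0.661209.
Pooled p̂ = (214+1050)/(351+1588) = 1264/1939 = 0.651882.
SE = √(p̂(1−p̂)(1/n₁+1/n₂)) = √(0.651882·0.348118·0.00347873) = √(0.000789433) = 0.028097.
z = (0.609687 − 0.661209)/0.028097 = -0.051522/0.028097 = -1.834.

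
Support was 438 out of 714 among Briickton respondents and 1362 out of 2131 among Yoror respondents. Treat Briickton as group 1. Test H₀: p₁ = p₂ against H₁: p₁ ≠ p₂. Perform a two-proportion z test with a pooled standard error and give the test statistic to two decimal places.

z = -1.23

p̂₁ = 438/714 ≈ 0.61345, p̂₂ = 1362/2131 ≈ 0.63914.
Pooled p̂ = (438+1362)/(714+2131) = 1800/2845 = 0.63269.
SE = √(0.232394 × 0.00186982) = 0.02085.
z = (0.61345 − 0.63914)/0.02085 = -0.02569/0.02085 = -1.23.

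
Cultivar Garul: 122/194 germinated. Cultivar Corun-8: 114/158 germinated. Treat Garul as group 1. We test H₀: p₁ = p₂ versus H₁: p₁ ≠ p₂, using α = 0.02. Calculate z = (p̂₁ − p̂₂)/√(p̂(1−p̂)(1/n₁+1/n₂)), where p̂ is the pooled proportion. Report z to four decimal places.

p̂₁ = 122/194 = 0.628866, p̂₂ = 114/158 = 0.721519.
Pooled p̂ = (122+114)/(194+158) = 236/352 = 0.670455.
SE = √(p̂(1−p̂)(1/n₁+1/n₂)) = √(0.670455·0.329545·0.0114838) = √(0.00253728) = 0.050371.
z = (0.628866 − 0.721519)/0.050371 = -0.092653/0.050371 = -1.8394.
p-value = 2·P(Z > 1.839) ≈ 0.0659, so at α = 0.02 we fail to reject H₀.

z = -1.8394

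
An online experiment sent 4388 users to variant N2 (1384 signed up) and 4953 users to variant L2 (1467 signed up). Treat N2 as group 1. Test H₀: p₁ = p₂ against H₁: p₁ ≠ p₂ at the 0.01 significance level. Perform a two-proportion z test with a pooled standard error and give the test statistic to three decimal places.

z = 2.013

p̂₁ = 1384/4388 ≈ 0.315406, p̂₂ = 1467/4953 ≈ 0.296184.
Pooled p̂ = (1384+1467)/(4388+4953) = 2851/9341 = 0.305214.
SE = √(p̂(1−p̂)(1/n₁+1/n₂)) = √(0.305214·0.694786·0.000429792) = √(9.1141e-05) = 0.009547.
z = (0.315406 − 0.296184)/0.009547 = 0.019222/0.009547 = 2.013.
p-value = 2·P(Z > 2.013) ≈ 0.0441; since p > α = 0.01, fail to reject H₀.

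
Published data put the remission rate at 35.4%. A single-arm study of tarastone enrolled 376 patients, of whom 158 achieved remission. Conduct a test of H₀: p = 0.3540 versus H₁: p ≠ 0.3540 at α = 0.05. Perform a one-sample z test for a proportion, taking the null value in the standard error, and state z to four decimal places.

p̂ = 158/376 ≈ 0.420213.
Under H₀, SE = √(0.354·0.646/376) = √(0.000608202) = 0.024662.
z = (0.420213 − 0.354)/0.024662 = 0.066213/0.024662 = 2.6848.
p-value = 2·P(Z > 2.685) ≈ 0.0073. With α = 0.05, reject H₀.

z = 2.6848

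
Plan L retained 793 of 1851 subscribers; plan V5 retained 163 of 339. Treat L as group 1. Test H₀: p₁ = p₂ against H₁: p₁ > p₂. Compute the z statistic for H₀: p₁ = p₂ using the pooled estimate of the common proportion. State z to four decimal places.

p̂₁ = 793/1851 = 0.428417, p̂₂ = 163/339 = 0.480826.
Pooled p̂ = (793+163)/(1851+339) = 956/2190 = 0.436530.
SE = √(0.245972 × 0.0034901) = 0.029300.
z = (0.428417 − 0.480826)/0.029300 = -0.052409/0.029300 = -1.7887.
p-value = P(Z > -1.789) ≈ 0.9632.

z = -1.7887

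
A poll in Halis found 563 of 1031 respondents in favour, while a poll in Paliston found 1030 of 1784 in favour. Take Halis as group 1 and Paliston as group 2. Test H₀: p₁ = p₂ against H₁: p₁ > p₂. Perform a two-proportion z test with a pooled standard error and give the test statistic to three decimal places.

p̂₁ = 563/1031 = 0.54607, p̂₂ = 1030/1784 = 0.57735.
Pooled p̂ = (563+1030)/(1031+1784) = 1593/2815 = 0.56590.
SE = √(p̂(1−p̂)(1/n₁+1/n₂)) = √(0.56590·0.43410·0.00153047) = √(0.000375972) = 0.01939.
z = (0.54607 − 0.57735)/0.01939 = -0.03128/0.01939 = -1.613.

z = -1.613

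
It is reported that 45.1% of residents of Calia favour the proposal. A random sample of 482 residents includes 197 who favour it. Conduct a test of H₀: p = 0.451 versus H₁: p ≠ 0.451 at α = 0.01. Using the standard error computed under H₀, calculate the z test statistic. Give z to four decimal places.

z = -1.8657

p̂ = 197/482 ≈ 0.408714.
Standard error under H₀: √(0.451×0.549/482) = 0.022665.
z = (0.408714 − 0.451)/0.022665 = -0.042286/0.022665 = -1.8657.
p-value = 2·P(Z > 1.866) ≈ 0.0621. With α = 0.01, fail to reject H₀.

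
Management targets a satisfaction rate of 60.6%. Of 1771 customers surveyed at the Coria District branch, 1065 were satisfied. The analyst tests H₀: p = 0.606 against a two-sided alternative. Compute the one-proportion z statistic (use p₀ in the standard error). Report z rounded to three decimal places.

p̂ = 1065/1771 ≈ 0.60136.
Under H₀, SE = √(0.606·0.394/1771) = √(0.000134819) = 0.01161.
z = (0.60136 − 0.606)/0.01161 = -0.00464/0.01161 = -0.400.
p-value = 2·P(Z > 0.400) ≈ 0.6891.

z = -0.400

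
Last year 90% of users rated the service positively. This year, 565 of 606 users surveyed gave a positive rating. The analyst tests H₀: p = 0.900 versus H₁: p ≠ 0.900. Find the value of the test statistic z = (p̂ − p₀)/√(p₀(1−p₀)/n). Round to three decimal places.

z = 2.654

p̂ = 565/606 = 0.932343.
Under H₀, SE = √(0.9·0.1/606) = √(0.000148515) = 0.012187.
z = (0.932343 − 0.9)/0.012187 = 0.032343/0.012187 = 2.654.
Two-sided p-value ≈ 2·Φ(−2.654) = 0.0080.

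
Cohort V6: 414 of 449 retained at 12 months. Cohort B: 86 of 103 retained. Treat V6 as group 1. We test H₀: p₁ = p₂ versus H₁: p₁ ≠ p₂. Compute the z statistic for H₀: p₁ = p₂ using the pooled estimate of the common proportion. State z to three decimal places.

p̂₁ = 414/449 ≈ 0.922049, p̂₂ = 86/103 ≈ 0.834951.
Pooled p̂ = (414+86)/(449+103) = 500/552 = 0.905797.
SE = √(0.0853287 × 0.0119359) = 0.031914.
z = (0.922049 − 0.834951)/0.031914 = 0.087098/0.031914 = 2.729.
p-value = 2·P(Z > 2.729) ≈ 0.0063.

z = 2.729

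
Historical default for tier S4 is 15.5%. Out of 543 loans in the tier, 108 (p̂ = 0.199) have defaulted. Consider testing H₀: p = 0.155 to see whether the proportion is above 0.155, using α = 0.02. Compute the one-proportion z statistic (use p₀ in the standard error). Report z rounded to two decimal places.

z = 2.83

p̂ = 108/543 ≈ 0.1989.
SE = √(p₀(1−p₀)/n) = √(0.13098/543) = 0.0155.
z = (0.1989 − 0.155)/0.0155 = 0.0439/0.0155 = 2.83.
p-value = P(Z > 2.826) ≈ 0.0024, so at α = 0.02 we reject H₀.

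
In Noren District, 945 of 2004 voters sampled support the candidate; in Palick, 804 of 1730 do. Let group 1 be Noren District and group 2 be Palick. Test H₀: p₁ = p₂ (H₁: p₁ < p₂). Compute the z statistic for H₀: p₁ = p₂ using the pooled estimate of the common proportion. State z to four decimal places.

p̂₁ = 945/2004 = 0.471557, p̂₂ = 804/1730 = 0.464740.
Pooled p̂ = (945+804)/(2004+1730) = 1749/3734 = 0.468399.
SE = √(0.249001 × 0.00107704) = 0.016376.
z = (0.471557 − 0.464740)/0.016376 = 0.006817/0.016376 = 0.4163.
p-value = P(Z < 0.416) ≈ 0.6614.

z = 0.4163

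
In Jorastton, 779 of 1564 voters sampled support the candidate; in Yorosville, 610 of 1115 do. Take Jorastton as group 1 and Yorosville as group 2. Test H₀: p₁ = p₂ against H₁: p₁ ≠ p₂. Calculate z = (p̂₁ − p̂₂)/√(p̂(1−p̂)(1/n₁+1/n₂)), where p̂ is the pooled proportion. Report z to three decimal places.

p̂₁ = 779/1564 ≈ 0.498082, p̂₂ = 610/1115 ≈ 0.547085.
Pooled p̂ = (779+610)/(1564+1115) = 1389/2679 = 0.518477.
SE = √(0.249659 × 0.00153625) = 0.019584.
z = (0.498082 − 0.547085)/0.019584 = -0.049003/0.019584 = -2.502.
Two-sided p-value ≈ 2·Φ(−2.502) = 0.0123.

z = -2.502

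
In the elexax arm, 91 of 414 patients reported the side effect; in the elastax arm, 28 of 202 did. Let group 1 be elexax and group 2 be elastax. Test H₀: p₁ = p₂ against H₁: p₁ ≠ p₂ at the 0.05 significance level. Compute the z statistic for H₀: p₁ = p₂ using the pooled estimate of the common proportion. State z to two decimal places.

z = 2.40

p̂₁ = 91/414 = 0.2198, p̂₂ = 28/202 = 0.1386.
Pooled p̂ = (91+28)/(414+202) = 119/616 = 0.1932.
SE = √(0.155863 × 0.00736595) = 0.0339.
z = (0.2198 − 0.1386)/0.0339 = 0.0812/0.0339 = 2.40.
Two-sided p-value ≈ 2·Φ(−2.396) = 0.0166. With α = 0.05, reject H₀.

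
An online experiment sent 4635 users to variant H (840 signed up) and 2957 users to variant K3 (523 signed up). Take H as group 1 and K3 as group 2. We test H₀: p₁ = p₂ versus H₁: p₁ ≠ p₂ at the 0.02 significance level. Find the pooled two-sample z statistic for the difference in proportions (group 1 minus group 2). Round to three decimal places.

p̂₁ = 840/4635 ≈ 0.18123, p̂₂ = 523/2957 ≈ 0.17687.
Pooled p̂ = (840+523)/(4635+2957) = 1363/7592 = 0.17953.
SE = √(0.1473 × 0.00055393) = 0.00903.
z = (0.18123 − 0.17687)/0.00903 = 0.00436/0.00903 = 0.483.
Two-sided p-value ≈ 2·Φ(−0.483) = 0.6292; since p > α = 0.02, fail to reject H₀.

z = 0.483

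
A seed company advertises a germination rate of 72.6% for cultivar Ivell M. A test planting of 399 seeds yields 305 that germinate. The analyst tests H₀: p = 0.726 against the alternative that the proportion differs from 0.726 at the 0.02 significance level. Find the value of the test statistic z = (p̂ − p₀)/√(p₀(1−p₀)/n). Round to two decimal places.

p̂ = 305/399 = 0.7644.
SE = √(p₀(1−p₀)/n) = √(0.19892/399) = 0.0223.
z = (0.7644 − 0.726)/0.0223 = 0.0384/0.0223 = 1.72.
Two-sided p-value ≈ 2·Φ(−1.720) = 0.0854, so at α = 0.02 we fail to reject H₀.

z = 1.72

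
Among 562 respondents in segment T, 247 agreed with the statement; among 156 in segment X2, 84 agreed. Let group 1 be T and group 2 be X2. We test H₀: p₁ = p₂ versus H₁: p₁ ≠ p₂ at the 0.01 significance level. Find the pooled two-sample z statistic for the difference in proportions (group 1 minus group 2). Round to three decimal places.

p̂₁ = 247/562 = 0.43950, p̂₂ = 84/156 = 0.53846.
Pooled p̂ = (247+84)/(562+156) = 331/718 = 0.46100.
SE = √(0.248479 × 0.00818962) = 0.04511.
z = (0.43950 − 0.53846)/0.04511 = -0.09896/0.04511 = -2.194.
Two-sided p-value ≈ 2·Φ(−2.194) = 0.0283. With α = 0.01, fail to reject H₀.

z = -2.194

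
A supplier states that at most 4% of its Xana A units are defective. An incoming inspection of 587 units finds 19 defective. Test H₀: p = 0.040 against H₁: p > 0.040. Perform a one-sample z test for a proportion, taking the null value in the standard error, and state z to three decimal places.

z = -0.944

p̂ = 19/587 ≈ 0.032368.
Standard error under H₀: √(0.04×0.96/587) = 0.008088.
z = (0.032368 − 0.04)/0.008088 = -0.007632/0.008088 = -0.944.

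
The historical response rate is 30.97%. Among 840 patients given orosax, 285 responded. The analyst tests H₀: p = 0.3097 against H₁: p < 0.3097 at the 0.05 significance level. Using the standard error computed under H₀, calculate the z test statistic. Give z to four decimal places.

z = 1.8545

p̂ = 285/840 ≈ 0.3392857.
SE = √(p₀(1−p₀)/n) = √(0.21379/840) = 0.0159533.
z = (0.3392857 − 0.3097)/0.0159533 = 0.0295857/0.0159533 = 1.8545.
p-value = P(Z < 1.855) ≈ 0.9682. With α = 0.05, fail to reject H₀.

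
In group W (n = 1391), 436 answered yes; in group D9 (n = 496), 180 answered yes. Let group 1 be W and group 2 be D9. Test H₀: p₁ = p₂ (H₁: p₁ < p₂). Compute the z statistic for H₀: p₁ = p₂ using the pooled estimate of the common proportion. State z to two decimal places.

z = -2.02

p̂₁ = 436/1391 = 0.3134, p̂₂ = 180/496 = 0.3629.
Pooled p̂ = (436+180)/(1391+496) = 616/1887 = 0.3264.
SE = √(0.219878 × 0.00273504) = 0.0245.
z = (0.3134 − 0.3629)/0.0245 = -0.0495/0.0245 = -2.02.
p-value = P(Z < -2.017) ≈ 0.0219.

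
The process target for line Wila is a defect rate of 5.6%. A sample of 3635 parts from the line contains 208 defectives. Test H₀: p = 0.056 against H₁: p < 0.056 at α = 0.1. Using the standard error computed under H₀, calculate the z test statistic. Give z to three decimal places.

z = 0.320

p̂ = 208/3635 ≈ 0.05722.
Standard error under H₀: √(0.056×0.944/3635) = 0.00381.
z = (0.05722 − 0.056)/0.00381 = 0.00122/0.00381 = 0.320.
p-value = P(Z < 0.320) ≈ 0.6256. With α = 0.1, fail to reject H₀.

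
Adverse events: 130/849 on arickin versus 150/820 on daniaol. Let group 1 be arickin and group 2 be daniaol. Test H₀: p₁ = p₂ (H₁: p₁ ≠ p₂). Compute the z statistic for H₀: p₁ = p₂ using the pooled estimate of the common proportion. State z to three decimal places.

z = -1.629

p̂₁ = 130/849 = 0.15312, p̂₂ = 150/820 = 0.18293.
Pooled p̂ = (130+150)/(849+820) = 280/1669 = 0.16777.
SE = √(p̂(1−p̂)(1/n₁+1/n₂)) = √(0.16777·0.83223·0.00239737) = √(0.000334721) = 0.01830.
z = (0.15312 − 0.18293)/0.01830 = -0.02981/0.01830 = -1.629.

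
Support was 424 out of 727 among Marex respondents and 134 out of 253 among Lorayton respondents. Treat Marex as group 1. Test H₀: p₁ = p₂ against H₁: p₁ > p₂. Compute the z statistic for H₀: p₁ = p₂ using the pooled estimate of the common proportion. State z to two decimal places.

z = 1.48

p̂₁ = 424/727 ≈ 0.5832, p̂₂ = 134/253 ≈ 0.5296.
Pooled p̂ = (424+134)/(727+253) = 558/980 = 0.5694.
SE = √(0.245185 × 0.00532808) = 0.0361.
z = (0.5832 − 0.5296)/0.0361 = 0.0536/0.0361 = 1.48.
p-value = P(Z > 1.482) ≈ 0.0691.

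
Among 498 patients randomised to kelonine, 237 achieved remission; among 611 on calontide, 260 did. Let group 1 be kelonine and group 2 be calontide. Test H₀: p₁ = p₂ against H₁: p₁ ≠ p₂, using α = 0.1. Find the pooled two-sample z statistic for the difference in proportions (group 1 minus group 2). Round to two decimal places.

p̂₁ = 237/498 = 0.4759, p̂₂ = 260/611 = 0.4255.
Pooled p̂ = (237+260)/(498+611) = 497/1109 = 0.4482.
SE = √(p̂(1−p̂)(1/n₁+1/n₂)) = √(0.4482·0.5518·0.00364469) = √(0.000901375) = 0.0300.
z = (0.4759 − 0.4255)/0.0300 = 0.0504/0.0300 = 1.68.
Two-sided p-value ≈ 2·Φ(−1.678) = 0.0934, so at α = 0.1 we reject H₀.

z = 1.68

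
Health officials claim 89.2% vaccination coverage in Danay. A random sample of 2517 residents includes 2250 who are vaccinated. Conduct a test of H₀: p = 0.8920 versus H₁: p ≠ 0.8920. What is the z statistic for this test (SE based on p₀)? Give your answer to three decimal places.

p̂ = 2250/2517 = 0.8939213.
Standard error under H₀: √(0.892×0.108/2517) = 0.0061866.
z = (0.8939213 − 0.892)/0.0061866 = 0.0019213/0.0061866 = 0.311.

z = 0.311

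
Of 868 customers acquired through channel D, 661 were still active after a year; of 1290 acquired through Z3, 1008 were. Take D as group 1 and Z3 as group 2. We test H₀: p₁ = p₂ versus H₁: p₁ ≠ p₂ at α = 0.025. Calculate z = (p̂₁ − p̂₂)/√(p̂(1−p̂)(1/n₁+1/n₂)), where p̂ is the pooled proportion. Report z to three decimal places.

p̂₁ = 661/868 = 0.761521, p̂₂ = 1008/1290 = 0.781395.
Pooled p̂ = (661+1008)/(868+1290) = 1669/2158 = 0.773401.
SE = √(0.175252 × 0.00192727) = 0.018378.
z = (0.761521 − 0.781395)/0.018378 = -0.019874/0.018378 = -1.081.
Two-sided p-value ≈ 2·Φ(−1.081) = 0.2795, so at α = 0.025 we fail to reject H₀.

z = -1.081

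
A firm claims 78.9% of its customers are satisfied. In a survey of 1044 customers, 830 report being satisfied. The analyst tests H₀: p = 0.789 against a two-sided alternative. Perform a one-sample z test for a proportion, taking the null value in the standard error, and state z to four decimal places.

z = 0.4767

p̂ = 830/1044 ≈ 0.7950192.
SE = √(p₀(1−p₀)/n) = √(0.16648/1044) = 0.0126279.
z = (0.7950192 − 0.789)/0.0126279 = 0.0060192/0.0126279 = 0.4767.
Two-sided p-value ≈ 2·Φ(−0.477) = 0.6336.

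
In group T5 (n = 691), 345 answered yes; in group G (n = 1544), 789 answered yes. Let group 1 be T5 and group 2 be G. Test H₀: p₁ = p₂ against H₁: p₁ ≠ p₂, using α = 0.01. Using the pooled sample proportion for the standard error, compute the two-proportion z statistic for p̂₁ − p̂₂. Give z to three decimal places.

p̂₁ = 345/691 = 0.49928, p̂₂ = 789/1544 = 0.51101.
Pooled p̂ = (345+789)/(691+1544) = 1134/2235 = 0.50738.
SE = √(p̂(1−p̂)(1/n₁+1/n₂)) = √(0.50738·0.49262·0.00209485) = √(0.000523597) = 0.02288.
z = (0.49928 − 0.51101)/0.02288 = -0.01173/0.02288 = -0.513.
p-value = 2·P(Z > 0.513) ≈ 0.6081; since p > α = 0.01, fail to reject H₀.

z = -0.513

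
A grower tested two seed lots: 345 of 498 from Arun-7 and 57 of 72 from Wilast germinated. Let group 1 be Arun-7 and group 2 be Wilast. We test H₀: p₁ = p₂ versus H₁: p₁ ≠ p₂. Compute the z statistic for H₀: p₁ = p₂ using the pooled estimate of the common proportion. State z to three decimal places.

p̂₁ = 345/498 ≈ 0.692771, p̂₂ = 57/72 ≈ 0.791667.
Pooled p̂ = (345+57)/(498+72) = 402/570 = 0.705263.
SE = √(0.207867 × 0.0158969) = 0.057484.
z = (0.692771 − 0.791667)/0.057484 = -0.098896/0.057484 = -1.720.
p-value = 2·P(Z > 1.720) ≈ 0.0854.

z = -1.720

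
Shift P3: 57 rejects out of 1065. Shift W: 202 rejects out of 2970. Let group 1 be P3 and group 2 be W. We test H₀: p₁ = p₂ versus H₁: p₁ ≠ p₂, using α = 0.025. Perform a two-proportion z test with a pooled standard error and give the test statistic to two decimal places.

p̂₁ = 57/1065 ≈ 0.05352, p̂₂ = 202/2970 ≈ 0.06801.
Pooled p̂ = (57+202)/(1065+2970) = 259/4035 = 0.06419.
SE = √(p̂(1−p̂)(1/n₁+1/n₂)) = √(0.06419·0.93581·0.00127567) = √(7.66271e-05) = 0.00875.
z = (0.05352 − 0.06801)/0.00875 = -0.01449/0.00875 = -1.66.
p-value = 2·P(Z > 1.656) ≈ 0.0978. With α = 0.025, fail to reject H₀.

z = -1.66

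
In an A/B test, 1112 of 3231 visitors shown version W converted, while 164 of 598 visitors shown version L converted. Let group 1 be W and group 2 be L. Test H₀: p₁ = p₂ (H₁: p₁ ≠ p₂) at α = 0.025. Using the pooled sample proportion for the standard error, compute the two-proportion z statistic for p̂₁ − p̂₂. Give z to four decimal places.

p̂₁ = 1112/3231 = 0.344166, p̂₂ = 164/598 = 0.274247.
Pooled p̂ = (1112+164)/(3231+598) = 1276/3829 = 0.333246.
SE = √(0.222193 × 0.00198174) = 0.020984.
z = (0.344166 − 0.274247)/0.020984 = 0.069919/0.020984 = 3.3320.
p-value = 2·P(Z > 3.332) ≈ 0.0009; since p < α = 0.025, reject H₀.

z = 3.3320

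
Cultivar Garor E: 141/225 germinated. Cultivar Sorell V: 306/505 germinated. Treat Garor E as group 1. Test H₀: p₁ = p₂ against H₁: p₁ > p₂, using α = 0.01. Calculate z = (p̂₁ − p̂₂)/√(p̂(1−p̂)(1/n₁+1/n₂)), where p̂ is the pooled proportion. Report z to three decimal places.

p̂₁ = 141/225 ≈ 0.62667, p̂₂ = 306/505 ≈ 0.60594.
Pooled p̂ = (141+306)/(225+505) = 447/730 = 0.61233.
SE = √(p̂(1−p̂)(1/n₁+1/n₂)) = √(0.61233·0.38767·0.00642464) = √(0.0015251) = 0.03905.
z = (0.62667 − 0.60594)/0.03905 = 0.02073/0.03905 = 0.531.
p-value = P(Z > 0.531) ≈ 0.2978; since p > α = 0.01, fail to reject H₀.

z = 0.531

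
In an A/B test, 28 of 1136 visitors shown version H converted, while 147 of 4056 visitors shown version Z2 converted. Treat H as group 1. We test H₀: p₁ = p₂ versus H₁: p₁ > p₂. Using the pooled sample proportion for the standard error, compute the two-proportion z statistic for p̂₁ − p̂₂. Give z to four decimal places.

z = -1.9139

p̂₁ = 28/1136 ≈ 0.0246479, p̂₂ = 147/4056 ≈ 0.0362426.
Pooled p̂ = (28+147)/(1136+4056) = 175/5192 = 0.0337057.
SE = √(0.0325696 × 0.00112683) = 0.0060581.
z = (0.0246479 − 0.0362426)/0.0060581 = -0.0115947/0.0060581 = -1.9139.
p-value = P(Z > -1.914) ≈ 0.9722.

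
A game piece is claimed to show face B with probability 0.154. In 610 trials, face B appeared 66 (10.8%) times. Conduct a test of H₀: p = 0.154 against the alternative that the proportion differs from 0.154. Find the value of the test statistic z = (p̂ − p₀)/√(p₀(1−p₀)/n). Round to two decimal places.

p̂ = 66/610 ≈ 0.10820.
SE = √(p₀(1−p₀)/n) = √(0.13028/610) = 0.01461.
z = (0.10820 − 0.154)/0.01461 = -0.04580/0.01461 = -3.13.

z = -3.13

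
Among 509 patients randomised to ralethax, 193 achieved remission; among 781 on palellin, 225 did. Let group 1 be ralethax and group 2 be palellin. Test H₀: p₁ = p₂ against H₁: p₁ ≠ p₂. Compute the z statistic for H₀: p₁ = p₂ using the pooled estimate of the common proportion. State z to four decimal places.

z = 3.4164

p̂₁ = 193/509 = 0.3791749, p̂₂ = 225/781 = 0.2880922.
Pooled p̂ = (193+225)/(509+781) = 418/1290 = 0.3240310.
SE = √(p̂(1−p̂)(1/n₁+1/n₂)) = √(0.3240310·0.6759690·0.00324505) = √(0.000710778) = 0.0266604.
z = (0.3791749 − 0.2880922)/0.0266604 = 0.0910827/0.0266604 = 3.4164.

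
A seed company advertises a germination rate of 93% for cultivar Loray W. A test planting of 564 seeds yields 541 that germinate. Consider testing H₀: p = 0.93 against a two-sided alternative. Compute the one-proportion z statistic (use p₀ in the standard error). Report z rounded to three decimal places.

z = 2.720

p̂ = 541/564 = 0.959220.
SE = √(p₀(1−p₀)/n) = √(0.0651/564) = 0.010744.
z = (0.959220 − 0.93)/0.010744 = 0.029220/0.010744 = 2.720.
p-value = 2·P(Z > 2.720) ≈ 0.0065.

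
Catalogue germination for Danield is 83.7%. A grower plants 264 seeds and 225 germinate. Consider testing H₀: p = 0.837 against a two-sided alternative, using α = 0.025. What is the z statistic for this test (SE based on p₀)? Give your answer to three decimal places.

z = 0.672

p̂ = 225/264 = 0.85227.
SE = √(p₀(1−p₀)/n) = √(0.13643/264) = 0.02273.
z = (0.85227 − 0.837)/0.02273 = 0.01527/0.02273 = 0.672.
Two-sided p-value ≈ 2·Φ(−0.672) = 0.5017, so at α = 0.025 we fail to reject H₀.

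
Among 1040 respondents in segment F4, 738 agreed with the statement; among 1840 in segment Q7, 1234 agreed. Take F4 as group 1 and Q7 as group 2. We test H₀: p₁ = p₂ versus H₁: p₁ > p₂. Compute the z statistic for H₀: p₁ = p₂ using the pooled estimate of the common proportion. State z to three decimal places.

z = 2.162

p̂₁ = 738/1040 ≈ 0.709615, p̂₂ = 1234/1840 ≈ 0.670652.
Pooled p̂ = (738+1234)/(1040+1840) = 1972/2880 = 0.684722.
SE = √(0.215878 × 0.00150502) = 0.018025.
z = (0.709615 − 0.670652)/0.018025 = 0.038963/0.018025 = 2.162.
p-value = P(Z > 2.162) ≈ 0.0153.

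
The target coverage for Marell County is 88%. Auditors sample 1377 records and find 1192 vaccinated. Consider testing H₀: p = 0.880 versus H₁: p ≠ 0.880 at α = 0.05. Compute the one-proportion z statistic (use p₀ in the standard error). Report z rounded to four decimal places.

z = -1.6387

p̂ = 1192/1377 = 0.865650.
Under H₀, SE = √(0.88·0.12/1377) = √(7.66885e-05) = 0.008757.
z = (0.865650 − 0.88)/0.008757 = -0.014350/0.008757 = -1.6387.
p-value = 2·P(Z > 1.639) ≈ 0.1013, so at α = 0.05 we fail to reject H₀.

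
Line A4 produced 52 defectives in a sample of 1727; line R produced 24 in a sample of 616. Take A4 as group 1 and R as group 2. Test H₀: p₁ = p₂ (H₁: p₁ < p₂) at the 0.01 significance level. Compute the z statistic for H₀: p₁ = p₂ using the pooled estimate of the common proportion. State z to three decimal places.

p̂₁ = 52/1727 = 0.03011, p̂₂ = 24/616 = 0.03896.
Pooled p̂ = (52+24)/(1727+616) = 76/2343 = 0.03244.
SE = √(0.0313849 × 0.00220242) = 0.00831.
z = (0.03011 − 0.03896)/0.00831 = -0.00885/0.00831 = -1.065.
p-value = P(Z < -1.065) ≈ 0.1435; since p > α = 0.01, fail to reject H₀.

z = -1.065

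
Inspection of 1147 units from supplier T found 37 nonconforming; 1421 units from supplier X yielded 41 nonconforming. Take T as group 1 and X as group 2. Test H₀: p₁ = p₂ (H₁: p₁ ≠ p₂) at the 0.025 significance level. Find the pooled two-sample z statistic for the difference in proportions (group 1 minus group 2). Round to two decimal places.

p̂₁ = 37/1147 = 0.0323, p̂₂ = 41/1421 = 0.0289.
Pooled p̂ = (37+41)/(1147+1421) = 78/2568 = 0.0304.
SE = √(0.0294513 × 0.00157557) = 0.0068.
z = (0.0323 − 0.0289)/0.0068 = 0.0034/0.0068 = 0.50.
Two-sided p-value ≈ 2·Φ(−0.500) = 0.6172, so at α = 0.025 we fail to reject H₀.

z = 0.50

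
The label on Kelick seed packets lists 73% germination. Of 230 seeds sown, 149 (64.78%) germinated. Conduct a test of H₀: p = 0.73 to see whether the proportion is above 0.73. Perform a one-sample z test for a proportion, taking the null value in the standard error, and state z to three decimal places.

z = -2.807

p̂ = 149/230 ≈ 0.64783.
Under H₀, SE = √(0.73·0.27/230) = √(0.000856957) = 0.02927.
z = (0.64783 − 0.73)/0.02927 = -0.08217/0.02927 = -2.807.
p-value = P(Z > -2.807) ≈ 0.9975.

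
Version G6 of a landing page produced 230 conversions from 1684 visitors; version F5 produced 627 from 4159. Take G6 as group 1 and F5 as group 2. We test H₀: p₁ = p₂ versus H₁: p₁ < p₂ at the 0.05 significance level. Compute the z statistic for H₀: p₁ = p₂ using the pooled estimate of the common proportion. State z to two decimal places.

z = -1.39

p̂₁ = 230/1684 ≈ 0.1366, p̂₂ = 627/4159 ≈ 0.1508.
Pooled p̂ = (230+627)/(1684+4159) = 857/5843 = 0.1467.
SE = √(0.125159 × 0.000834267) = 0.0102.
z = (0.1366 − 0.1508)/0.0102 = -0.0142/0.0102 = -1.39.
p-value = P(Z < -1.387) ≈ 0.0826, so at α = 0.05 we fail to reject H₀.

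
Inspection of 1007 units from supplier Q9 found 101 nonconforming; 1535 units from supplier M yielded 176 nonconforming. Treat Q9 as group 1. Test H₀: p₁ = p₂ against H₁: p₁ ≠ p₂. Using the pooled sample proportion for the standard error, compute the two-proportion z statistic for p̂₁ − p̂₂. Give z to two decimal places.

z = -1.14

p̂₁ = 101/1007 = 0.1003, p̂₂ = 176/1535 = 0.1147.
Pooled p̂ = (101+176)/(1007+1535) = 277/2542 = 0.1090.
SE = √(0.097095 × 0.00164451) = 0.0126.
z = (0.1003 − 0.1147)/0.0126 = -0.0144/0.0126 = -1.14.
Two-sided p-value ≈ 2·Φ(−1.136) = 0.2558.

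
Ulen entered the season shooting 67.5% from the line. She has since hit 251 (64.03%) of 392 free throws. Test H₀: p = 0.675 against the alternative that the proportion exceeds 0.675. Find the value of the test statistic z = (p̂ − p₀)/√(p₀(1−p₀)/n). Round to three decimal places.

p̂ = 251/392 ≈ 0.640306.
Standard error under H₀: √(0.675×0.325/392) = 0.023657.
z = (0.640306 − 0.675)/0.023657 = -0.034694/0.023657 = -1.467.
p-value = P(Z > -1.467) ≈ 0.9288.

z = -1.467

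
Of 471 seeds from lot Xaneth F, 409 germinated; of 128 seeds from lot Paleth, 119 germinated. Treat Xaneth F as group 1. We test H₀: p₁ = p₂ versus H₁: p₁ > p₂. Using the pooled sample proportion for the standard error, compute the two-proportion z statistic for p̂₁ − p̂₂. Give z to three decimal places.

z = -1.903

p̂₁ = 409/471 ≈ 0.86837, p̂₂ = 119/128 ≈ 0.92969.
Pooled p̂ = (409+119)/(471+128) = 528/599 = 0.88147.
SE = √(0.104481 × 0.00993564) = 0.03222.
z = (0.86837 − 0.92969)/0.03222 = -0.06132/0.03222 = -1.903.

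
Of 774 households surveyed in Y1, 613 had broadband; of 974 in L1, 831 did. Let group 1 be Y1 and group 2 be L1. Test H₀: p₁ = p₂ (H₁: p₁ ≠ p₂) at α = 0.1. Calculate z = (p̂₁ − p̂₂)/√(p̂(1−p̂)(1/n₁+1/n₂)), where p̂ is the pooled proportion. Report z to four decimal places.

z = -3.3528

p̂₁ = 613/774 = 0.7919897, p̂₂ = 831/974 = 0.8531828.
Pooled p̂ = (613+831)/(774+974) = 1444/1748 = 0.8260870.
SE = √(0.143667 × 0.00231868) = 0.0182515.
z = (0.7919897 − 0.8531828)/0.0182515 = -0.0611931/0.0182515 = -3.3528.
Two-sided p-value ≈ 2·Φ(−3.353) = 0.0008. With α = 0.1, reject H₀.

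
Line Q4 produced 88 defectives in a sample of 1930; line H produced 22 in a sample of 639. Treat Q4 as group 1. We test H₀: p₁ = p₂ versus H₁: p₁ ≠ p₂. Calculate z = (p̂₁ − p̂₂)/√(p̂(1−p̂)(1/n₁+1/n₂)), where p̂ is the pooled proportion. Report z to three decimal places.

p̂₁ = 88/1930 ≈ 0.04560, p̂₂ = 22/639 ≈ 0.03443.
Pooled p̂ = (88+22)/(1930+639) = 110/2569 = 0.04282.
SE = √(0.0409848 × 0.00208308) = 0.00924.
z = (0.04560 − 0.03443)/0.00924 = 0.01117/0.00924 = 1.209.
p-value = 2·P(Z > 1.209) ≈ 0.2268.

z = 1.209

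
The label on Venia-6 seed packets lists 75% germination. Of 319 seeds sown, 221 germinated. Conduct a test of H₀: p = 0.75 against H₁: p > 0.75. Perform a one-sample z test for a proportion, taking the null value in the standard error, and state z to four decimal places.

p̂ = 221/319 = 0.692790.
Standard error under H₀: √(0.75×0.25/319) = 0.024244.
z = (0.692790 − 0.75)/0.024244 = -0.057210/0.024244 = -2.3598.
p-value = P(Z > -2.360) ≈ 0.9909.

z = -2.3598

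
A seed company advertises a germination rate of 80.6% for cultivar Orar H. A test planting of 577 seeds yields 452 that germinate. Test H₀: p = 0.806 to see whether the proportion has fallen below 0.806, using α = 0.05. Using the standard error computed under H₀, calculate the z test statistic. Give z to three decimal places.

p̂ = 452/577 = 0.78336.
Standard error under H₀: √(0.806×0.194/577) = 0.01646.
z = (0.78336 − 0.806)/0.01646 = -0.02264/0.01646 = -1.375.
p-value = P(Z < -1.375) ≈ 0.0845, so at α = 0.05 we fail to reject H₀.

z = -1.375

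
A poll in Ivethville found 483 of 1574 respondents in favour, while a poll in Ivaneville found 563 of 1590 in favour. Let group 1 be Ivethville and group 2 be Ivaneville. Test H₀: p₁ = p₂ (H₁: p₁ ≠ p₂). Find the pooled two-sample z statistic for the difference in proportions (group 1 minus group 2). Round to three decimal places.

z = -2.823

p̂₁ = 483/1574 = 0.30686, p̂₂ = 563/1590 = 0.35409.
Pooled p̂ = (483+563)/(1574+1590) = 1046/3164 = 0.33059.
SE = √(0.221302 × 0.00126425) = 0.01673.
z = (0.30686 − 0.35409)/0.01673 = -0.04723/0.01673 = -2.823.
Two-sided p-value ≈ 2·Φ(−2.823) = 0.0048.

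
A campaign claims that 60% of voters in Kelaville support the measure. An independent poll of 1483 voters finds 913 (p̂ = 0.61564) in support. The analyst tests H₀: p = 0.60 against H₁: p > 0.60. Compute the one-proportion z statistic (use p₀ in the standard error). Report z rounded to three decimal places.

z = 1.230

p̂ = 913/1483 = 0.61564.
Under H₀, SE = √(0.6·0.4/1483) = √(0.000161834) = 0.01272.
z = (0.61564 − 0.6)/0.01272 = 0.01564/0.01272 = 1.230.
p-value = P(Z > 1.230) ≈ 0.1094.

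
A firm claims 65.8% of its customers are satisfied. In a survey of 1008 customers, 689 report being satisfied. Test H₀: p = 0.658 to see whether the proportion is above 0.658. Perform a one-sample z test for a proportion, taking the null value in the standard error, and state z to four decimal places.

z = 1.7088

p̂ = 689/1008 ≈ 0.6835317.
SE = √(p₀(1−p₀)/n) = √(0.22504/1008) = 0.0149416.
z = (0.6835317 − 0.658)/0.0149416 = 0.0255317/0.0149416 = 1.7088.
p-value = P(Z > 1.709) ≈ 0.0437.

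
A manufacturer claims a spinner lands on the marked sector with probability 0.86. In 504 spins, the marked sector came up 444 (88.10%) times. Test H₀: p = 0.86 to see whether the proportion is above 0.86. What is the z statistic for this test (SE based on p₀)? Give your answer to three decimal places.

z = 1.356

p̂ = 444/504 = 0.880952.
Standard error under H₀: √(0.86×0.14/504) = 0.015456.
z = (0.880952 − 0.86)/0.015456 = 0.020952/0.015456 = 1.356.
p-value = P(Z > 1.356) ≈ 0.0876.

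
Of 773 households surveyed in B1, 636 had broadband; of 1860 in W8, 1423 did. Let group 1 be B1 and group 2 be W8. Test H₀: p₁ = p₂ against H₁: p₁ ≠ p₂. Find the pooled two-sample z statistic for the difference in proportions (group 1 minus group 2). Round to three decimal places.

p̂₁ = 636/773 = 0.822768, p̂₂ = 1423/1860 = 0.765054.
Pooled p̂ = (636+1423)/(773+1860) = 2059/2633 = 0.781998.
SE = √(0.170477 × 0.0018313) = 0.017669.
z = (0.822768 − 0.765054)/0.017669 = 0.057714/0.017669 = 3.266.
Two-sided p-value ≈ 2·Φ(−3.266) = 0.0011.

z = 3.266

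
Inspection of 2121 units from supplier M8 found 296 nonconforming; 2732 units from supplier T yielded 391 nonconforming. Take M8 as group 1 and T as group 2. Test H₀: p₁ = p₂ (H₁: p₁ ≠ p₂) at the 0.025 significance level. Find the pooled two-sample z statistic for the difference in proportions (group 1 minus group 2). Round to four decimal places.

p̂₁ = 296/2121 = 0.139557, p̂₂ = 391/2732 = 0.143119.
Pooled p̂ = (296+391)/(2121+2732) = 687/4853 = 0.141562.
SE = √(0.121522 × 0.000837508) = 0.010088.
z = (0.139557 − 0.143119)/0.010088 = -0.003562/0.010088 = -0.3531.
Two-sided p-value ≈ 2·Φ(−0.353) = 0.7240. With α = 0.025, fail to reject H₀.

z = -0.3531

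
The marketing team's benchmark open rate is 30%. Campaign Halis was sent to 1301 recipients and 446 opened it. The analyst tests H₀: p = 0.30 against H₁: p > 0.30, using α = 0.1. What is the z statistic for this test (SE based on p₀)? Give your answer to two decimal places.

p̂ = 446/1301 ≈ 0.3428.
Standard error under H₀: √(0.3×0.7/1301) = 0.0127.
z = (0.3428 − 0.3)/0.0127 = 0.0428/0.0127 = 3.37.
p-value = P(Z > 3.370) ≈ 0.0004. With α = 0.1, reject H₀.

z = 3.37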